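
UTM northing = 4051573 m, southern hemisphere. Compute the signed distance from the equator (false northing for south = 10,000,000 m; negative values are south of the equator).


For southern: actual = 4051573 - 10000000 = -5948427 m

-5948427 m


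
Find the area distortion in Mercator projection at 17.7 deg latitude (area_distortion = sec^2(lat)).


area_distortion = 1/cos^2(17.7) = 1.102

1.102


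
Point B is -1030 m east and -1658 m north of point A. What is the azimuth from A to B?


az = atan2(-1030, -1658) = -148.2 deg
adjusted to 0-360: 211.8 degrees

211.8 degrees


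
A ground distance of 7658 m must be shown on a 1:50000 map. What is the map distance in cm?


map_cm = 7658 * 100 / 50000 = 15.316 cm ≈ 15.32 cm

15.32 cm


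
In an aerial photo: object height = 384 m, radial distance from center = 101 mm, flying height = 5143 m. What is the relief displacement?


d = h * r / H = 384 * 101 / 5143 = 7.54 mm

7.54 mm


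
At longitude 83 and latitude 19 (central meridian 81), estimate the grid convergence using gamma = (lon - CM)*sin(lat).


gamma = (83 - 81) * sin(19) = 2 * 0.325568 = 0.651 degrees

0.651 degrees


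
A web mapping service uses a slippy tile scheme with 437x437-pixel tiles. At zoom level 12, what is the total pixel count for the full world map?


tiles per axis = 2^12 = 4096
total tiles = 4096^2 = 16777216
pixels per axis = 4096 * 437 = 1789952
total pixels = 1789952^2 = 3203928162304

3203928162304 pixels


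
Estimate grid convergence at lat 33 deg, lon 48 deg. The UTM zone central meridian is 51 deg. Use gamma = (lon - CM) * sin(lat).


gamma = (48 - 51) * sin(33) = -3 * 0.544639 = -1.634 degrees

-1.634 degrees


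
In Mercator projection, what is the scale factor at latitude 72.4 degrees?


SF = 1 / cos(72.4) = 1 / 0.30237 = 3.307

3.307


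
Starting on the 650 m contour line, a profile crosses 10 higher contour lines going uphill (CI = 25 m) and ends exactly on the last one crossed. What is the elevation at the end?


elevation = 650 + 10 * 25 = 900 m

900 m


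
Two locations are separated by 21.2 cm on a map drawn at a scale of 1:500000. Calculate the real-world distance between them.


ground = 21.2 cm * 500000 / 100 = 106000.0 m = 106.0 km

106.0 km


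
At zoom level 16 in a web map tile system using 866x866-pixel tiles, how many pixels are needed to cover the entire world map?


tiles per axis = 2^16 = 65536
total tiles = 65536^2 = 4294967296
pixels per axis = 65536 * 866 = 56754176
total pixels = 56754176^2 = 3221036493438976

3221036493438976 pixels


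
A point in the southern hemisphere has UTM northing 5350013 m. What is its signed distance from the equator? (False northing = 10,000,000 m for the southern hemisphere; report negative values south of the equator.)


For southern: actual = 5350013 - 10000000 = -4649987 m

-4649987 m


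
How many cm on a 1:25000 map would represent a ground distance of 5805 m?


map_cm = 5805 * 100 / 25000 = 23.22 cm

23.22 cm


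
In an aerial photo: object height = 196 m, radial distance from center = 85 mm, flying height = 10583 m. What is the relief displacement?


d = h * r / H = 196 * 85 / 10583 = 1.57 mm

1.57 mm


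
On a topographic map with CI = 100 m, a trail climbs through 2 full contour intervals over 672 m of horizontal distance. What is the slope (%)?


elevation change = 2 * 100 = 200 m
slope = 200 / 672 * 100 = 29.8%

29.8%


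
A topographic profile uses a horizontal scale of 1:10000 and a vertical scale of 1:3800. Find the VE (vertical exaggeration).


VE = horizontal_scale / vertical_scale = 10000 / 3800 ≈ 2.6

2.6x


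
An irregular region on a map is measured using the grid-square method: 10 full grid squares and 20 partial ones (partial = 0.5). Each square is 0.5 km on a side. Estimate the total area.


effective squares = 10 + 20 * 0.5 = 20.0
area = 20.0 * 0.25 = 5.0 km^2

5.0 km^2


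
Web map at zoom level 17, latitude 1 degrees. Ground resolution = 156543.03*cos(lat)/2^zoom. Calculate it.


res = 156543.03 * cos(1) / 2^17 = 156543.03 * 0.9998477 / 131072 = 1.19 m/pixel

1.19 m/pixel


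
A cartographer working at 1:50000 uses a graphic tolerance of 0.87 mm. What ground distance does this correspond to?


ground = 0.87 mm * 50000 / 1000 = 43.5 m

43.5 m


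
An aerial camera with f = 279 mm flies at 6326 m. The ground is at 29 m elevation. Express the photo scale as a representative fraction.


scale = f / (H - h) = 279 mm / 6297 m = 279 / 6297000 = 1:22570

1:22570


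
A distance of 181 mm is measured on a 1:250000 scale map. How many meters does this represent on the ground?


ground = 181 mm * 250000 / 1000 = 45250.0 m

45250.0 m


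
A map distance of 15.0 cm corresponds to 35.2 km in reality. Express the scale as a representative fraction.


ground = 35.2 km = 3520000 cm; RF denominator = ground / map = 3520000 / 15.0 ≈ 234667; RF = 1:234667

1:234667


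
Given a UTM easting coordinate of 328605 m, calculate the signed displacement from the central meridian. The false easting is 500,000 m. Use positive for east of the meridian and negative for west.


displacement = 328605 - 500000 = -171395 m

-171395 m


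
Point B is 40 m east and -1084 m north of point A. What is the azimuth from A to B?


az = atan2(40, -1084) = 177.9 deg
adjusted to 0-360: 177.9 degrees

177.9 degrees


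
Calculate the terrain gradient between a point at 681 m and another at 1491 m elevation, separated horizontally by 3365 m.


gradient = (1491 - 681) / 3365 = 810 / 3365 = 0.2407

0.2407


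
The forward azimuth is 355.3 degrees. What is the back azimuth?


back azimuth = (355.3 + 180) mod 360 = 175.3 degrees

175.3 degrees


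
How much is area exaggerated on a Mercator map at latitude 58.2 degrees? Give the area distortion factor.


area_distortion = 1/cos^2(58.2) = 3.601

3.601


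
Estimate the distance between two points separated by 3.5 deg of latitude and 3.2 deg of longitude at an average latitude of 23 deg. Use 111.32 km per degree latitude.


dlat_km = 3.5 * 111.32 = 389.62
dlon_km = 3.2 * 111.32 * cos(23) ≈ 327.906
dist = sqrt(389.62^2 + 327.906^2) ≈ 509.2 km

509.2 km


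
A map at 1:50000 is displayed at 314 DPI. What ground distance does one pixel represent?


pixel_cm = 2.54 / 314 ≈ 0.008089 cm
ground = pixel_cm * 50000 / 100 = 2.54 * 50000 / (314 * 100) = 127000 / 31400 ≈ 4.04 m

4.04 m


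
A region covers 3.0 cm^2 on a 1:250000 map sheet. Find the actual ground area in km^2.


ground_area = 3.0 * (250000/100)^2 = 18750000.0 m^2 = 18.75 km^2

18.75 km^2


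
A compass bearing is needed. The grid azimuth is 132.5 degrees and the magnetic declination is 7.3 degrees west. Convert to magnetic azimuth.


magnetic azimuth = grid azimuth - declination (east +ve)
mag_az = 132.5 - -7.3 = 139.8 degrees

139.8 degrees


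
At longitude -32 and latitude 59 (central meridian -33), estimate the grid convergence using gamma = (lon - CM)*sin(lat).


gamma = (-32 - -33) * sin(59) = 1 * 0.857167 = 0.857 degrees

0.857 degrees


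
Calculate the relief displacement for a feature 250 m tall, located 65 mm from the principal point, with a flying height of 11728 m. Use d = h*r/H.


d = h * r / H = 250 * 65 / 11728 = 1.39 mm

1.39 mm


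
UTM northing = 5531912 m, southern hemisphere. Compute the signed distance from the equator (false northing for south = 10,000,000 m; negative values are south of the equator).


For southern: actual = 5531912 - 10000000 = -4468088 m

-4468088 m


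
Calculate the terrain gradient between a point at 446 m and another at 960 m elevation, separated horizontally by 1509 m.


gradient = (960 - 446) / 1509 = 514 / 1509 = 0.3406

0.3406


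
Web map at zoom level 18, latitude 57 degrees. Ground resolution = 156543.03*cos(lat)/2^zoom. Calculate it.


res = 156543.03 * cos(57) / 2^18 = 156543.03 * 0.54463904 / 262144 = 0.33 m/pixel

0.33 m/pixel


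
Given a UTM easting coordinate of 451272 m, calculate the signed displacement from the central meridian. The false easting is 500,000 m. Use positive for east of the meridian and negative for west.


displacement = 451272 - 500000 = -48728 m

-48728 m


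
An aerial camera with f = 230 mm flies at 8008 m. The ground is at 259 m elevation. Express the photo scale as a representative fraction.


scale = f / (H - h) = 230 mm / 7749 m = 230 / 7749000 = 1:33691

1:33691


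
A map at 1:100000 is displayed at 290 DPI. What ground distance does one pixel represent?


pixel_cm = 2.54 / 290 ≈ 0.008759 cm
ground = pixel_cm * 100000 / 100 = 2.54 * 100000 / (290 * 100) = 254000 / 29000 ≈ 8.76 m

8.76 m


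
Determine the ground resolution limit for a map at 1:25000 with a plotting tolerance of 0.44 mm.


ground = 0.44 mm * 25000 / 1000 = 11.0 m

11.0 m


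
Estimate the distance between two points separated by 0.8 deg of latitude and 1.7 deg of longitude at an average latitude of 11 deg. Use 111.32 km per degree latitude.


dlat_km = 0.8 * 111.32 = 89.056
dlon_km = 1.7 * 111.32 * cos(11) ≈ 185.767
dist = sqrt(89.056^2 + 185.767^2) ≈ 206.0 km

206.0 km


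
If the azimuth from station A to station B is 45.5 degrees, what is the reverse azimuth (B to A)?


back azimuth = (45.5 + 180) mod 360 = 225.5 degrees

225.5 degrees


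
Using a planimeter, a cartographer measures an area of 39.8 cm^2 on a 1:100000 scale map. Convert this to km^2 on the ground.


ground_area = 39.8 * (100000/100)^2 = 39800000.0 m^2 = 39.8 km^2

39.8 km^2


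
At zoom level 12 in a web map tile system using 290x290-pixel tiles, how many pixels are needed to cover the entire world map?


tiles per axis = 2^12 = 4096
total tiles = 4096^2 = 16777216
pixels per axis = 4096 * 290 = 1187840
total pixels = 1187840^2 = 1410963865600

1410963865600 pixels


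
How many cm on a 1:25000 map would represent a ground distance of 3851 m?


map_cm = 3851 * 100 / 25000 = 15.404 cm ≈ 15.4 cm

15.4 cm


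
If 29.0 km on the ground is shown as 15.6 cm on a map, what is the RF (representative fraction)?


ground = 29.0 km = 2900000 cm; RF denominator = ground / map = 2900000 / 15.6 ≈ 185897; RF = 1:185897

1:185897


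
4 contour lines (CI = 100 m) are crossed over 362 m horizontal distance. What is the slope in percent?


elevation change = 4 * 100 = 400 m
slope = 400 / 362 * 100 = 110.5%

110.5%


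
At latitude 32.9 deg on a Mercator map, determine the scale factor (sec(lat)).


SF = 1 / cos(32.9) = 1 / 0.83962 = 1.191

1.191


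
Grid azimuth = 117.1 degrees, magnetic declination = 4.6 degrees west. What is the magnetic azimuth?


magnetic azimuth = grid azimuth - declination (east +ve)
mag_az = 117.1 - -4.6 = 121.7 degrees

121.7 degrees


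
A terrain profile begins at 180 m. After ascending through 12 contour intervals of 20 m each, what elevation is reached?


elevation = 180 + 12 * 20 = 420 m

420 m


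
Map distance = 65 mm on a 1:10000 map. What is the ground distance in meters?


ground = 65 mm * 10000 / 1000 = 650.0 m

650.0 m


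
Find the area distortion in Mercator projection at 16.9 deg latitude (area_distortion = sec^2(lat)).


area_distortion = 1/cos^2(16.9) = 1.092

1.092


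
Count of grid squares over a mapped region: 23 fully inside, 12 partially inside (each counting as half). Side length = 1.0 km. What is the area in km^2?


effective squares = 23 + 12 * 0.5 = 29.0
area = 29.0 * 1.0 = 29.0 km^2

29.0 km^2


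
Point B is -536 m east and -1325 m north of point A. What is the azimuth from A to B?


az = atan2(-536, -1325) = -158.0 deg
adjusted to 0-360: 202.0 degrees

202.0 degrees


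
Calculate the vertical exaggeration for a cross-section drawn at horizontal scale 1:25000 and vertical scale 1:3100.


VE = horizontal_scale / vertical_scale = 25000 / 3100 ≈ 8.1

8.1x


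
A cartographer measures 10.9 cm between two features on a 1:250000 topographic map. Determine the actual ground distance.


ground = 10.9 cm * 250000 / 100 = 27250.0 m = 27.25 km

27.25 km


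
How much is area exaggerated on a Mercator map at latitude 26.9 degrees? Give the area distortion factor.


area_distortion = 1/cos^2(26.9) = 1.257

1.257


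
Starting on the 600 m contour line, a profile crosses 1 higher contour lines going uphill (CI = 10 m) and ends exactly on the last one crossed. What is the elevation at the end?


elevation = 600 + 1 * 10 = 610 m

610 m


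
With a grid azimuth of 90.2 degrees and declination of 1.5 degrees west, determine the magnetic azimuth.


magnetic azimuth = grid azimuth - declination (east +ve)
mag_az = 90.2 - -1.5 = 91.7 degrees

91.7 degrees


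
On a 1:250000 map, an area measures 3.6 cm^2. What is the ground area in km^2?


ground_area = 3.6 * (250000/100)^2 = 22500000.0 m^2 = 22.5 km^2

22.5 km^2


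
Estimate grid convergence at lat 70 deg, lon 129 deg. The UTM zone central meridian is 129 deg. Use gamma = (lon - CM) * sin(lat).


gamma = (129 - 129) * sin(70) = 0 * 0.939693 = 0.0 degrees

0.0 degrees


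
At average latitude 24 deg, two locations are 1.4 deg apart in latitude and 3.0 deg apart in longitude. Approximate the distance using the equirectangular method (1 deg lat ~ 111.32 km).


dlat_km = 1.4 * 111.32 = 155.848
dlon_km = 3.0 * 111.32 * cos(24) ≈ 305.088
dist = sqrt(155.848^2 + 305.088^2) ≈ 342.6 km

342.6 km


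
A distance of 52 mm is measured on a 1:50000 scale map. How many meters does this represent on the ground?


ground = 52 mm * 50000 / 1000 = 2600.0 m

2600.0 m


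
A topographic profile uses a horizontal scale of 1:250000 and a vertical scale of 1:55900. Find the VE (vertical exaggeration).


VE = horizontal_scale / vertical_scale = 250000 / 55900 ≈ 4.5

4.5x


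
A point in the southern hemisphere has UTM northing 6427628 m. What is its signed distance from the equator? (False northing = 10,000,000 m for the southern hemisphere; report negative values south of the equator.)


For southern: actual = 6427628 - 10000000 = -3572372 m

-3572372 m


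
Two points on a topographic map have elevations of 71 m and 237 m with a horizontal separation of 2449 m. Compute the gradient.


gradient = (237 - 71) / 2449 = 166 / 2449 = 0.0678

0.0678


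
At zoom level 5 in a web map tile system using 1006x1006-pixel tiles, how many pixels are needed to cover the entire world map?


tiles per axis = 2^5 = 32
total tiles = 32^2 = 1024
pixels per axis = 32 * 1006 = 32192
total pixels = 32192^2 = 1036324864

1036324864 pixels


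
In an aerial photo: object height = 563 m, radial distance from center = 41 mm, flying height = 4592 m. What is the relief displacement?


d = h * r / H = 563 * 41 / 4592 = 5.03 mm

5.03 mm


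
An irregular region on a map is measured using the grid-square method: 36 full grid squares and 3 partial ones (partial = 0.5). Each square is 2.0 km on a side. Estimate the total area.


effective squares = 36 + 3 * 0.5 = 37.5
area = 37.5 * 4.0 = 150.0 km^2

150.0 km^2


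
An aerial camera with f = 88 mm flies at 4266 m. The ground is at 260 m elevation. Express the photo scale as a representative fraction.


scale = f / (H - h) = 88 mm / 4006 m = 88 / 4006000 = 1:45523

1:45523


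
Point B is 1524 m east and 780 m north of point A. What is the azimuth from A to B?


az = atan2(1524, 780) = 62.9 deg
adjusted to 0-360: 62.9 degrees

62.9 degrees


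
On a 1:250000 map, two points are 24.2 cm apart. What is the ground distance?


ground = 24.2 cm * 250000 / 100 = 60500.0 m = 60.5 km

60.5 km


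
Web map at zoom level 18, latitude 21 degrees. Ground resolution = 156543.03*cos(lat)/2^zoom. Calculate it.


res = 156543.03 * cos(21) / 2^18 = 156543.03 * 0.93358043 / 262144 = 0.56 m/pixel

0.56 m/pixel


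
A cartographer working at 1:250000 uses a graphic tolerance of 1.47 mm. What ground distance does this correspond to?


ground = 1.47 mm * 250000 / 1000 = 367.5 m

367.5 m


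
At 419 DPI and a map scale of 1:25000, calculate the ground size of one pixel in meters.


pixel_cm = 2.54 / 419 ≈ 0.006062 cm
ground = pixel_cm * 25000 / 100 = 2.54 * 25000 / (419 * 100) = 63500 / 41900 ≈ 1.52 m

1.52 m


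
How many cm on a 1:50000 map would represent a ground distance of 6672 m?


map_cm = 6672 * 100 / 50000 = 13.344 cm ≈ 13.34 cm

13.34 cm


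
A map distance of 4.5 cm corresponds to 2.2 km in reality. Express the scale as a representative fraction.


ground = 2.2 km = 220000 cm; RF denominator = ground / map = 220000 / 4.5 ≈ 48889; RF = 1:48889

1:48889


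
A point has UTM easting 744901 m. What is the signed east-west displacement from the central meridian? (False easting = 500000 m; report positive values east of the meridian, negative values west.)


displacement = 744901 - 500000 = 244901 m

244901 m


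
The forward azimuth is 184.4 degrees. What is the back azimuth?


back azimuth = (184.4 + 180) mod 360 = 4.4 degrees

4.4 degrees


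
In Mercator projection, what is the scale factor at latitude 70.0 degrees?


SF = 1 / cos(70.0) = 1 / 0.34202 = 2.924

2.924


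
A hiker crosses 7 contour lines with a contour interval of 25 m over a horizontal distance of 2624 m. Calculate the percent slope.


elevation change = 7 * 25 = 175 m
slope = 175 / 2624 * 100 = 6.7%

6.7%


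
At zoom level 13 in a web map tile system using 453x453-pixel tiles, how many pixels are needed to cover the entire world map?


tiles per axis = 2^13 = 8192
total tiles = 8192^2 = 67108864
pixels per axis = 8192 * 453 = 3710976
total pixels = 3710976^2 = 13771342872576

13771342872576 pixels


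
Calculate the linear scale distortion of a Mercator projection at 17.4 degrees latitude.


SF = 1 / cos(17.4) = 1 / 0.95424 = 1.048

1.048


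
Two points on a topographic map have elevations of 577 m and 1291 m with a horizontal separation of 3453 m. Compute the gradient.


gradient = (1291 - 577) / 3453 = 714 / 3453 = 0.2068

0.2068


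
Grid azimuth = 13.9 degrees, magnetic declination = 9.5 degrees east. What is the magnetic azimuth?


magnetic azimuth = grid azimuth - declination (east +ve)
mag_az = 13.9 - 9.5 = 4.4 degrees

4.4 degrees


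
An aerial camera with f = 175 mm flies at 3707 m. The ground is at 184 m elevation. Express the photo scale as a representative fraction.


scale = f / (H - h) = 175 mm / 3523 m = 175 / 3523000 = 1:20131

1:20131


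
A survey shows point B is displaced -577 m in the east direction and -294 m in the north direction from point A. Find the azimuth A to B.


az = atan2(-577, -294) = -117.0 deg
adjusted to 0-360: 243.0 degrees

243.0 degrees


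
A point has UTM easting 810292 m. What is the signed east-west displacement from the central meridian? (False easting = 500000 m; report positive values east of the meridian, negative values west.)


displacement = 810292 - 500000 = 310292 m

310292 m


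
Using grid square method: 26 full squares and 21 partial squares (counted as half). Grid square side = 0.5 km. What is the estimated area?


effective squares = 26 + 21 * 0.5 = 36.5
area = 36.5 * 0.25 = 9.125 km^2

9.125 km^2


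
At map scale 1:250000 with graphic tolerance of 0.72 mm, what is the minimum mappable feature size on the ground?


ground = 0.72 mm * 250000 / 1000 = 180.0 m

180.0 m


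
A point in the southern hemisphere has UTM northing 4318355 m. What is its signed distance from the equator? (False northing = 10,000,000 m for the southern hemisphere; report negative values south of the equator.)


For southern: actual = 4318355 - 10000000 = -5681645 m

-5681645 m


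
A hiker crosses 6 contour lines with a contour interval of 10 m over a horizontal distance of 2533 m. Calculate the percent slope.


elevation change = 6 * 10 = 60 m
slope = 60 / 2533 * 100 = 2.4%

2.4%


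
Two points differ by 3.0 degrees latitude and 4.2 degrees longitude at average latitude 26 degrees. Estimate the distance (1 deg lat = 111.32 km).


dlat_km = 3.0 * 111.32 = 333.96
dlon_km = 4.2 * 111.32 * cos(26) ≈ 420.226
dist = sqrt(333.96^2 + 420.226^2) ≈ 536.8 km

536.8 km


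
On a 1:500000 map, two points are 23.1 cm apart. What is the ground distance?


ground = 23.1 cm * 500000 / 100 = 115500.0 m = 115.5 km

115.5 km


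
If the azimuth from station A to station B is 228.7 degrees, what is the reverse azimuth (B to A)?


back azimuth = (228.7 + 180) mod 360 = 48.7 degrees

48.7 degrees


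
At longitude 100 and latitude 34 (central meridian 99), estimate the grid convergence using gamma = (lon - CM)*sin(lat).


gamma = (100 - 99) * sin(34) = 1 * 0.559193 = 0.559 degrees

0.559 degrees


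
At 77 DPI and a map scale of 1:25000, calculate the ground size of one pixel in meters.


pixel_cm = 2.54 / 77 ≈ 0.032987 cm
ground = pixel_cm * 25000 / 100 = 2.54 * 25000 / (77 * 100) = 63500 / 7700 ≈ 8.25 m

8.25 m


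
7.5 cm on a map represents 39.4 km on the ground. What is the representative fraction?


ground = 39.4 km = 3940000 cm; RF denominator = ground / map = 3940000 / 7.5 ≈ 525333; RF = 1:525333

1:525333


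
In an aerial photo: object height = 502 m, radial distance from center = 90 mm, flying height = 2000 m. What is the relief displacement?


d = h * r / H = 502 * 90 / 2000 = 22.59 mm

22.59 mm


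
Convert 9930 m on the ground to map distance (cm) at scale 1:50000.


map_cm = 9930 * 100 / 50000 = 19.86 cm

19.86 cm


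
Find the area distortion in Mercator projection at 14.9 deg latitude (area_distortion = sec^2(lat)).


area_distortion = 1/cos^2(14.9) = 1.071

1.071


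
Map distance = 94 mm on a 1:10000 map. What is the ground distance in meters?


ground = 94 mm * 10000 / 1000 = 940.0 m

940.0 m


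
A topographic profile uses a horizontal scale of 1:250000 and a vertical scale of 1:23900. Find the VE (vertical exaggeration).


VE = horizontal_scale / vertical_scale = 250000 / 23900 ≈ 10.5

10.5x


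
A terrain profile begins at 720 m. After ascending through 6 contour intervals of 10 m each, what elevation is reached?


elevation = 720 + 6 * 10 = 780 m

780 m


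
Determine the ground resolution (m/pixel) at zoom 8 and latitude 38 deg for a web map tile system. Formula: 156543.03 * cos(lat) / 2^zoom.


res = 156543.03 * cos(38) / 2^8 = 156543.03 * 0.78801075 / 256 = 481.87 m/pixel

481.87 m/pixel


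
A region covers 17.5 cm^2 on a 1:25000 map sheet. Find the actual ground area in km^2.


ground_area = 17.5 * (25000/100)^2 = 1093750.0 m^2 = 1.09375 km^2 ≈ 1.094 km^2

1.094 km^2


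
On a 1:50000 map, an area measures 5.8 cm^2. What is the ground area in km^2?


ground_area = 5.8 * (50000/100)^2 = 1450000.0 m^2 = 1.45 km^2

1.45 km^2


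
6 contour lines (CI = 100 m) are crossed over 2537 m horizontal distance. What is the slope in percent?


elevation change = 6 * 100 = 600 m
slope = 600 / 2537 * 100 = 23.6%

23.6%


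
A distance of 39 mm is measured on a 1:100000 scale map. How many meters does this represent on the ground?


ground = 39 mm * 100000 / 1000 = 3900.0 m

3900.0 m


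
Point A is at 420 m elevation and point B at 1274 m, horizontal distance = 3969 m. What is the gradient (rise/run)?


gradient = (1274 - 420) / 3969 = 854 / 3969 = 0.2152

0.2152


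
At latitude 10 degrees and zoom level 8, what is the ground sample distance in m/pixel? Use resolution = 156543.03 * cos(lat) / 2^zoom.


res = 156543.03 * cos(10) / 2^8 = 156543.03 * 0.98480775 / 256 = 602.21 m/pixel

602.21 m/pixel


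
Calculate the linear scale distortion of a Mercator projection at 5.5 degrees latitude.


SF = 1 / cos(5.5) = 1 / 0.995396 = 1.005

1.005


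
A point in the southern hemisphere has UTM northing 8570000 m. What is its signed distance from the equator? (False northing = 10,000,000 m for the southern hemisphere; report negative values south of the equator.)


For southern: actual = 8570000 - 10000000 = -1430000 m

-1430000 m


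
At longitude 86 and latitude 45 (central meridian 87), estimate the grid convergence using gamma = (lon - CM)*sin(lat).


gamma = (86 - 87) * sin(45) = -1 * 0.707107 = -0.707 degrees

-0.707 degrees


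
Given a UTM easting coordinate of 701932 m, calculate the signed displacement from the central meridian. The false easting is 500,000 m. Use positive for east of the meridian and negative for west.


displacement = 701932 - 500000 = 201932 m

201932 m


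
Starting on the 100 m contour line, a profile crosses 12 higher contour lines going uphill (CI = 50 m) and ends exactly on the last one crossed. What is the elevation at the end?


elevation = 100 + 12 * 50 = 700 m

700 m


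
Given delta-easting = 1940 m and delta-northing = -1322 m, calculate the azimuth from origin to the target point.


az = atan2(1940, -1322) = 124.3 deg
adjusted to 0-360: 124.3 degrees

124.3 degrees


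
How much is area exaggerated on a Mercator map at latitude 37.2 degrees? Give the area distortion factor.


area_distortion = 1/cos^2(37.2) = 1.576

1.576


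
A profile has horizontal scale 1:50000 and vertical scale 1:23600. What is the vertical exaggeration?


VE = horizontal_scale / vertical_scale = 50000 / 23600 ≈ 2.1

2.1x


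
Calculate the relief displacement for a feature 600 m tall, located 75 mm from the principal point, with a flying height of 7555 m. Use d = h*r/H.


d = h * r / H = 600 * 75 / 7555 = 5.96 mm

5.96 mm


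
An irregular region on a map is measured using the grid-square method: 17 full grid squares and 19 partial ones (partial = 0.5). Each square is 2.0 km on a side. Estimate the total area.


effective squares = 17 + 19 * 0.5 = 26.5
area = 26.5 * 4.0 = 106.0 km^2

106.0 km^2


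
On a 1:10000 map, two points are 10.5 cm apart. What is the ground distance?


ground = 10.5 cm * 10000 / 100 = 1050.0 m = 1.05 km

1.05 km


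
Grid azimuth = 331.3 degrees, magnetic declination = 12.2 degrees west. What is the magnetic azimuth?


magnetic azimuth = grid azimuth - declination (east +ve)
mag_az = 331.3 - -12.2 = 343.5 degrees

343.5 degrees


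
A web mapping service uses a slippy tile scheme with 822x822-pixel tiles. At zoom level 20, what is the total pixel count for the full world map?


tiles per axis = 2^20 = 1048576
total tiles = 1048576^2 = 1099511627776
pixels per axis = 1048576 * 822 = 861929472
total pixels = 861929472^2 = 742922414702198784

742922414702198784 pixels


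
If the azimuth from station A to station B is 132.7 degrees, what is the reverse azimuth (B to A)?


back azimuth = (132.7 + 180) mod 360 = 312.7 degrees

312.7 degrees


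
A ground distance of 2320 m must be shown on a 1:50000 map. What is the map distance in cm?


map_cm = 2320 * 100 / 50000 = 4.64 cm

4.64 cm


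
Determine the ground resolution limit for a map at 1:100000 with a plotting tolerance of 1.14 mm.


ground = 1.14 mm * 100000 / 1000 = 114.0 m

114.0 m


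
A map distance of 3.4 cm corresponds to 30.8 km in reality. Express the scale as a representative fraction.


ground = 30.8 km = 3080000 cm; RF denominator = ground / map = 3080000 / 3.4 ≈ 905882; RF = 1:905882

1:905882


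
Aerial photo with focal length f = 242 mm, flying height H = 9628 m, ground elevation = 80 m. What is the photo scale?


scale = f / (H - h) = 242 mm / 9548 m = 242 / 9548000 = 1:39455

1:39455


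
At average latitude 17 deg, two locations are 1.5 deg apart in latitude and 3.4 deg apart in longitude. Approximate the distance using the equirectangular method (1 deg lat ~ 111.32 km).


dlat_km = 1.5 * 111.32 = 166.98
dlon_km = 3.4 * 111.32 * cos(17) ≈ 361.95
dist = sqrt(166.98^2 + 361.95^2) ≈ 398.6 km

398.6 km


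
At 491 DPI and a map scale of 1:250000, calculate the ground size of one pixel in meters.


pixel_cm = 2.54 / 491 ≈ 0.005173 cm
ground = pixel_cm * 250000 / 100 = 2.54 * 250000 / (491 * 100) = 635000 / 49100 ≈ 12.93 m

12.93 m


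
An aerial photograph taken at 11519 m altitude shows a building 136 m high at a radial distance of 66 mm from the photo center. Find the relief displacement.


d = h * r / H = 136 * 66 / 11519 = 0.78 mm

0.78 mm


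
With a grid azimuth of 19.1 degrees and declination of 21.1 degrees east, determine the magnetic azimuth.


magnetic azimuth = grid azimuth - declination (east +ve)
mag_az = 19.1 - 21.1 = 358.0 degrees

358.0 degrees


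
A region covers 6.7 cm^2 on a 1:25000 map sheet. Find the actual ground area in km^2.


ground_area = 6.7 * (25000/100)^2 = 418750.0 m^2 = 0.41875 km^2 ≈ 0.419 km^2

0.419 km^2


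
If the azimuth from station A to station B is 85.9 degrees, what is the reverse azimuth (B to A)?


back azimuth = (85.9 + 180) mod 360 = 265.9 degrees

265.9 degrees


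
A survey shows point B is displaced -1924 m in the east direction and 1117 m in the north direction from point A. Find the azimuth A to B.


az = atan2(-1924, 1117) = -59.9 deg
adjusted to 0-360: 300.1 degrees

300.1 degrees


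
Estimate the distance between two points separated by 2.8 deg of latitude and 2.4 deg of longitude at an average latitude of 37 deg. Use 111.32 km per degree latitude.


dlat_km = 2.8 * 111.32 = 311.696
dlon_km = 2.4 * 111.32 * cos(37) ≈ 213.37
dist = sqrt(311.696^2 + 213.37^2) ≈ 377.7 km

377.7 km


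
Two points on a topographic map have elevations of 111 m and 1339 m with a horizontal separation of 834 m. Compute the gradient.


gradient = (1339 - 111) / 834 = 1228 / 834 = 1.4724

1.4724


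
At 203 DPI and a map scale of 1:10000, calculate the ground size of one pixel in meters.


pixel_cm = 2.54 / 203 ≈ 0.012512 cm
ground = pixel_cm * 10000 / 100 = 2.54 * 10000 / (203 * 100) = 25400 / 20300 ≈ 1.25 m

1.25 m


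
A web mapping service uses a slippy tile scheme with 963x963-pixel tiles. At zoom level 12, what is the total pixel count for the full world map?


tiles per axis = 2^12 = 4096
total tiles = 4096^2 = 16777216
pixels per axis = 4096 * 963 = 3944448
total pixels = 3944448^2 = 15558670024704

15558670024704 pixels


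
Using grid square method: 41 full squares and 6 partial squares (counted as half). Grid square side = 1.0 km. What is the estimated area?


effective squares = 41 + 6 * 0.5 = 44.0
area = 44.0 * 1.0 = 44.0 km^2

44.0 km^2


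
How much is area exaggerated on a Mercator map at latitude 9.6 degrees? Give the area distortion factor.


area_distortion = 1/cos^2(9.6) = 1.029

1.029


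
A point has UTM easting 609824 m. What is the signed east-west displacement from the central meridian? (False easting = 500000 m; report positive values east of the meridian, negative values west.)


displacement = 609824 - 500000 = 109824 m

109824 m


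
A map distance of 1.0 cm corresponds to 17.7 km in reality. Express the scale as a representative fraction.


ground = 17.7 km = 1770000 cm; RF denominator = ground / map = 1770000 / 1.0 = 1770000; RF = 1:1770000

1:1770000


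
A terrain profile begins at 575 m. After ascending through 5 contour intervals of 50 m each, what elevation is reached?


elevation = 575 + 5 * 50 = 825 m

825 m


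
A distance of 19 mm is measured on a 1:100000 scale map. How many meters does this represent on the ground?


ground = 19 mm * 100000 / 1000 = 1900.0 m

1900.0 m


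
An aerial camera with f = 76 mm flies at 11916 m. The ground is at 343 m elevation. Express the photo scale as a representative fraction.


scale = f / (H - h) = 76 mm / 11573 m = 76 / 11573000 = 1:152276

1:152276


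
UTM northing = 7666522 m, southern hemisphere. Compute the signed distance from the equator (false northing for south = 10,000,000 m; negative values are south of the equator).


For southern: actual = 7666522 - 10000000 = -2333478 m

-2333478 m


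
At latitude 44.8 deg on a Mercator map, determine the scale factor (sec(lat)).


SF = 1 / cos(44.8) = 1 / 0.709571 = 1.409

1.409


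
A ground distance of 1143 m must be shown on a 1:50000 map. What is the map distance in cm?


map_cm = 1143 * 100 / 50000 = 2.286 cm ≈ 2.29 cm

2.29 cm


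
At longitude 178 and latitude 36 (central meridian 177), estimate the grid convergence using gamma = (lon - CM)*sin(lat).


gamma = (178 - 177) * sin(36) = 1 * 0.587785 = 0.588 degrees

0.588 degrees


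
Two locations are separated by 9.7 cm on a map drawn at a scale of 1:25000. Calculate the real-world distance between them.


ground = 9.7 cm * 25000 / 100 = 2425.0 m = 2.425 km

2.425 km


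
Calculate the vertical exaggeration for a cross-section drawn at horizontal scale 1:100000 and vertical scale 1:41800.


VE = horizontal_scale / vertical_scale = 100000 / 41800 ≈ 2.4

2.4x


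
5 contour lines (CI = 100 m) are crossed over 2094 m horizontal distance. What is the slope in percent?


elevation change = 5 * 100 = 500 m
slope = 500 / 2094 * 100 = 23.9%

23.9%


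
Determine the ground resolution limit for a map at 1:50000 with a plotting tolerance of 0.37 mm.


ground = 0.37 mm * 50000 / 1000 = 18.5 m

18.5 m


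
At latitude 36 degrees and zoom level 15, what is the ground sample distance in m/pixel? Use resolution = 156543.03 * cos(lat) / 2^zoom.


res = 156543.03 * cos(36) / 2^15 = 156543.03 * 0.80901699 / 32768 = 3.86 m/pixel

3.86 m/pixel


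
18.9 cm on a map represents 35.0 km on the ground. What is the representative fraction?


ground = 35.0 km = 3500000 cm; RF denominator = ground / map = 3500000 / 18.9 ≈ 185185; RF = 1:185185

1:185185


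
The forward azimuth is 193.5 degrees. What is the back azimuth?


back azimuth = (193.5 + 180) mod 360 = 13.5 degrees

13.5 degrees


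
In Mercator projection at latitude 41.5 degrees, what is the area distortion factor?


area_distortion = 1/cos^2(41.5) = 1.783

1.783


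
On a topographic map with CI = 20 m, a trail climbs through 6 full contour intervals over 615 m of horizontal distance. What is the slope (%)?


elevation change = 6 * 20 = 120 m
slope = 120 / 615 * 100 = 19.5%

19.5%


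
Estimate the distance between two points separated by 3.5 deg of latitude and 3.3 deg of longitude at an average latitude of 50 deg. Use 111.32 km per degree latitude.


dlat_km = 3.5 * 111.32 = 389.62
dlon_km = 3.3 * 111.32 * cos(50) ≈ 236.132
dist = sqrt(389.62^2 + 236.132^2) ≈ 455.6 km

455.6 km


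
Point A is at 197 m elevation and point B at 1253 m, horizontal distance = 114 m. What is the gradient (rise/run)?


gradient = (1253 - 197) / 114 = 1056 / 114 = 9.2632

9.2632


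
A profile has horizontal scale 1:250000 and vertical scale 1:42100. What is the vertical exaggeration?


VE = horizontal_scale / vertical_scale = 250000 / 42100 ≈ 5.9

5.9x


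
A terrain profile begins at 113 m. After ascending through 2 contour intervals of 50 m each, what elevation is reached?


elevation = 113 + 2 * 50 = 213 m

213 m


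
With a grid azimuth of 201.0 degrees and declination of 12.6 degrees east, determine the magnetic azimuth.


magnetic azimuth = grid azimuth - declination (east +ve)
mag_az = 201.0 - 12.6 = 188.4 degrees

188.4 degrees


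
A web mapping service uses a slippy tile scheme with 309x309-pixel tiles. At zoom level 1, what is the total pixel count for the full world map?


tiles per axis = 2^1 = 2
total tiles = 2^2 = 4
pixels per axis = 2 * 309 = 618
total pixels = 618^2 = 381924

381924 pixels


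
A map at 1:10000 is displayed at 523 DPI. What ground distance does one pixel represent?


pixel_cm = 2.54 / 523 ≈ 0.004857 cm
ground = pixel_cm * 10000 / 100 = 2.54 * 10000 / (523 * 100) = 25400 / 52300 ≈ 0.49 m

0.49 m


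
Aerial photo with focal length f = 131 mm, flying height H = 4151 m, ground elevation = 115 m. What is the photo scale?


scale = f / (H - h) = 131 mm / 4036 m = 131 / 4036000 = 1:30809

1:30809


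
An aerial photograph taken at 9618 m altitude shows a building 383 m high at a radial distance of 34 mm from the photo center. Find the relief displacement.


d = h * r / H = 383 * 34 / 9618 = 1.35 mm

1.35 mm


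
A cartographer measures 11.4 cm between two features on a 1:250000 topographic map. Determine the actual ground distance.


ground = 11.4 cm * 250000 / 100 = 28500.0 m = 28.5 km

28.5 km


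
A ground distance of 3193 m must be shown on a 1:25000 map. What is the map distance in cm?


map_cm = 3193 * 100 / 25000 = 12.772 cm ≈ 12.77 cm

12.77 cm


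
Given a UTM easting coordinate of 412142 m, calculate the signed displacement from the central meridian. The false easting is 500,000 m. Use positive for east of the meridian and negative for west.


displacement = 412142 - 500000 = -87858 m

-87858 m


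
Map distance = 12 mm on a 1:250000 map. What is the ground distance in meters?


ground = 12 mm * 250000 / 1000 = 3000.0 m

3000.0 m


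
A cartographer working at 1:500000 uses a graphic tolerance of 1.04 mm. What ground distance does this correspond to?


ground = 1.04 mm * 500000 / 1000 = 520.0 m

520.0 m


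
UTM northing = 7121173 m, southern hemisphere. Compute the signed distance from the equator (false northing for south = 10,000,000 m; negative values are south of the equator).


For southern: actual = 7121173 - 10000000 = -2878827 m

-2878827 m


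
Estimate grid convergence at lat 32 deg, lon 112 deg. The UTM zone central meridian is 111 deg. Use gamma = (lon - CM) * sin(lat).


gamma = (112 - 111) * sin(32) = 1 * 0.529919 = 0.53 degrees

0.53 degrees


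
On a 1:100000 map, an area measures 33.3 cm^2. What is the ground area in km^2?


ground_area = 33.3 * (100000/100)^2 = 33300000.0 m^2 = 33.3 km^2

33.3 km^2


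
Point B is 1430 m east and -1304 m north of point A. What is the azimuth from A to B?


az = atan2(1430, -1304) = 132.4 deg
adjusted to 0-360: 132.4 degrees

132.4 degrees


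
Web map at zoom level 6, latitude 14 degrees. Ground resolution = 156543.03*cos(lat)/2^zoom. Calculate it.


res = 156543.03 * cos(14) / 2^6 = 156543.03 * 0.97029573 / 64 = 2373.33 m/pixel

2373.33 m/pixel


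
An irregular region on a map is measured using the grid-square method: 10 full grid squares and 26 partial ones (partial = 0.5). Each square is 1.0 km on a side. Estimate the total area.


effective squares = 10 + 26 * 0.5 = 23.0
area = 23.0 * 1.0 = 23.0 km^2

23.0 km^2


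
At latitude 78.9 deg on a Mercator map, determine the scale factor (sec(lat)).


SF = 1 / cos(78.9) = 1 / 0.192522 = 5.194

5.194


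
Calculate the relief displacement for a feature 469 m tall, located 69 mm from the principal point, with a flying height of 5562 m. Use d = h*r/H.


d = h * r / H = 469 * 69 / 5562 = 5.82 mm

5.82 mm


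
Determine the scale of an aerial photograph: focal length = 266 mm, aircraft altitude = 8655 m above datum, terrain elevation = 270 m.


scale = f / (H - h) = 266 mm / 8385 m = 266 / 8385000 = 1:31523

1:31523


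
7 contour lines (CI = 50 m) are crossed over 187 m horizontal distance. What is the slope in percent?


elevation change = 7 * 50 = 350 m
slope = 350 / 187 * 100 = 187.2%

187.2%


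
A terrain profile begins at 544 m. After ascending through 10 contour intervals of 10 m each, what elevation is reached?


elevation = 544 + 10 * 10 = 644 m

644 m


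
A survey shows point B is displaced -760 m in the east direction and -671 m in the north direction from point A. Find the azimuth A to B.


az = atan2(-760, -671) = -131.4 deg
adjusted to 0-360: 228.6 degrees

228.6 degrees
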